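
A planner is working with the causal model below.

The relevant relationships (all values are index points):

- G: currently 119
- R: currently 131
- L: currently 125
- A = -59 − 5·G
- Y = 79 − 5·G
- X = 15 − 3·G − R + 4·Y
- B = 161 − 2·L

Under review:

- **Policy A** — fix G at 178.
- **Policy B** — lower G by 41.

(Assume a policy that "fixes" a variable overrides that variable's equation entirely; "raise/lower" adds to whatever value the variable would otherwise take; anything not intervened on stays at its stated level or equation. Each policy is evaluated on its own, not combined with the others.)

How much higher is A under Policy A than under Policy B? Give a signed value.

-500

Policy A (G := 178):
  G = 178
  A = -59 − 5·178 = -949
Policy B (G − 41):
  G = 119 − 41 = 78
  A = -59 − 5·78 = -449
A: -949 − (-449) = -500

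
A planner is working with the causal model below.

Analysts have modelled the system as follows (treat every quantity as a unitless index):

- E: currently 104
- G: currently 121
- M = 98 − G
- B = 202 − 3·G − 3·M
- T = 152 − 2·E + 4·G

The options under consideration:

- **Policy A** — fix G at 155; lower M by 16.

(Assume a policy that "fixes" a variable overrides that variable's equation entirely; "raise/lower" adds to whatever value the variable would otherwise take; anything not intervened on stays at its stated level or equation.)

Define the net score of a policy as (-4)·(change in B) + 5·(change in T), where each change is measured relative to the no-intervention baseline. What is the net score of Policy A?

488

Baseline:
  E = 104
  G = 121
  M = 98 − 121 = -23
  B = 202 − 3·121 − 3·(-23) = -92
  T = 152 − 2·104 + 4·121 = 428
Policy A (G := 155, M − 16):
  E = 104
  G = 155
  M = 98 − 155 (−16 from intervention) = -73
  B = 202 − 3·155 − 3·(-73) = -44
  T = 152 − 2·104 + 4·155 = 564
ΔB = -44 − (-92) = 48; ΔT = 564 − 428 = 136
Score = (-4)·48 + 5·136 = 488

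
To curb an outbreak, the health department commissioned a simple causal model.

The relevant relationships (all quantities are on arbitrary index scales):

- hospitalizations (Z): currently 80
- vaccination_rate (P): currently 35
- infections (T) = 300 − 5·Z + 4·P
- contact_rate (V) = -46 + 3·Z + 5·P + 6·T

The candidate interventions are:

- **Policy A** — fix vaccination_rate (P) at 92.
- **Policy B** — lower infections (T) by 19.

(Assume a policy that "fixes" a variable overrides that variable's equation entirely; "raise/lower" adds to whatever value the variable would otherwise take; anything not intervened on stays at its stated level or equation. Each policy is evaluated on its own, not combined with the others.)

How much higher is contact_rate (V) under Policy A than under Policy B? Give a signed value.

Policy A (P := 92):
  Z = 80
  P = 92
  T = 300 − 5·80 + 4·92 = 268
  V = -46 + 3·80 + 5·92 + 6·268 = 2262
Policy B (T − 19):
  Z = 80
  P = 35
  T = 300 − 5·80 + 4·35 (−19 from intervention) = 21
  V = -46 + 3·80 + 5·35 + 6·21 = 495
V: 2262 − 495 = 1767

1767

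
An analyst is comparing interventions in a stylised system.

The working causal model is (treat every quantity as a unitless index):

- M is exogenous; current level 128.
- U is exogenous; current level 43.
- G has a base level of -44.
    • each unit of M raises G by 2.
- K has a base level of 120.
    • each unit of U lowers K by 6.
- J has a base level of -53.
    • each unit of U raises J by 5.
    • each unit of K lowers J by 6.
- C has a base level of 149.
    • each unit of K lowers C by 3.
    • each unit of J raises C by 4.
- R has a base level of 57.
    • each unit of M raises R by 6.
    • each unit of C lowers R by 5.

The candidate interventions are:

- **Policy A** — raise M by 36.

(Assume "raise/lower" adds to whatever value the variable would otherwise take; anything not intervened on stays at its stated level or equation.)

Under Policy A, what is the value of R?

Policy A (M + 36):
  M = 128 + 36 = 164
  U = 43
  K = 120 − 6·43 = -138
  J = -53 + 5·43 − 6·(-138) = 990
  C = 149 − 3·(-138) + 4·990 = 4523
  R = 57 + 6·164 − 5·4523 = -21574

-21574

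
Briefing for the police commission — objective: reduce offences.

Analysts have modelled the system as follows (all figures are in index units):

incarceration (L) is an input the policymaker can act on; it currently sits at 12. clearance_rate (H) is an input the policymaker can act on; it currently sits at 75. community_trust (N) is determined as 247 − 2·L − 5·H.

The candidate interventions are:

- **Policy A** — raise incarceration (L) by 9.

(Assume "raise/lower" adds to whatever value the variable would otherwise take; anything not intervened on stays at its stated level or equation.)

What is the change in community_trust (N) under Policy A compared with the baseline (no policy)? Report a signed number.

-18

Baseline:
  L = 12
  H = 75
  N = 247 − 2·12 − 5·75 = -152
Policy A (L + 9):
  L = 12 + 9 = 21
  H = 75
  N = 247 − 2·21 − 5·75 = -170
Change in N: -170 − (-152) = -18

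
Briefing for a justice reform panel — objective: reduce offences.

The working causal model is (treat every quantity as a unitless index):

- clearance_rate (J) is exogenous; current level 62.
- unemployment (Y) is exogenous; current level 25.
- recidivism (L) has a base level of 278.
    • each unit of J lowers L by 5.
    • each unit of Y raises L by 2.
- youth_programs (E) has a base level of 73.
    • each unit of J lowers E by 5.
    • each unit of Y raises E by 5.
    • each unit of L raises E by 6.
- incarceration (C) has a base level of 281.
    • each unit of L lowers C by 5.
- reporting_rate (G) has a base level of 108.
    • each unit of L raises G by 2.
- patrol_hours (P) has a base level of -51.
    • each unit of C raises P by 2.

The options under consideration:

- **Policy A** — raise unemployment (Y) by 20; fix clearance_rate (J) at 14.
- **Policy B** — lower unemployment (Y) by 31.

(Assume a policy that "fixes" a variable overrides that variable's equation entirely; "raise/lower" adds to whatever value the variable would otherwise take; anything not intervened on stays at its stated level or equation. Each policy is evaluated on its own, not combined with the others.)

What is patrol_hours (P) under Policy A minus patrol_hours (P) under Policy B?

-3420

Policy A (Y + 20, J := 14):
  J = 14
  Y = 25 + 20 = 45
  L = 278 − 5·14 + 2·45 = 298
  C = 281 − 5·298 = -1209
  P = -51 + 2·(-1209) = -2469
Policy B (Y − 31):
  J = 62
  Y = 25 − 31 = -6
  L = 278 − 5·62 + 2·(-6) = -44
  C = 281 − 5·(-44) = 501
  P = -51 + 2·501 = 951
P: -2469 − 951 = -3420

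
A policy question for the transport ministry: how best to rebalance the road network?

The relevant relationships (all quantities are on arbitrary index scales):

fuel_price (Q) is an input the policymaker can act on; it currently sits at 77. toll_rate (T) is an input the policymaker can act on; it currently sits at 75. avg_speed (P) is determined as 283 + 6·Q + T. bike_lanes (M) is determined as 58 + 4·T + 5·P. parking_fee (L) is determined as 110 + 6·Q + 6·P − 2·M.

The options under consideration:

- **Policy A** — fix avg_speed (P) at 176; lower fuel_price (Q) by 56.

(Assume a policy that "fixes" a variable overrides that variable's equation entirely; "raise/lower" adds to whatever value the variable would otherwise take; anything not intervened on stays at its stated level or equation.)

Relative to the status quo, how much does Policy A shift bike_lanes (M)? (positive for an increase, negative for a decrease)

Baseline:
  Q = 77
  T = 75
  P = 283 + 6·77 + 75 = 820
  M = 58 + 4·75 + 5·820 = 4458
Policy A (P := 176, Q − 56):
  Q = 77 − 56 = 21
  T = 75
  P = 176
  M = 58 + 4·75 + 5·176 = 1238
Change in M: 1238 − 4458 = -3220

-3220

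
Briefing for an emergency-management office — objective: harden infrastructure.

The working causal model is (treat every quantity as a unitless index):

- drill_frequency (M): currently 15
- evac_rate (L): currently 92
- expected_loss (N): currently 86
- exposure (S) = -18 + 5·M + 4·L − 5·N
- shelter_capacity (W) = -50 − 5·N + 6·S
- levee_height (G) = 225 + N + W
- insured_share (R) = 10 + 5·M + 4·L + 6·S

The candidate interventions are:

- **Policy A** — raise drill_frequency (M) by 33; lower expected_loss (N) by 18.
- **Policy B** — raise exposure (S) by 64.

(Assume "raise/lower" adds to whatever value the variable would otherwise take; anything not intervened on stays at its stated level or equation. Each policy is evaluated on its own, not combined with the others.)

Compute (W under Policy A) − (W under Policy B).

1236

Policy A (M + 33, N − 18):
  M = 15 + 33 = 48
  L = 92
  N = 86 − 18 = 68
  S = -18 + 5·48 + 4·92 − 5·68 = 250
  W = -50 − 5·68 + 6·250 = 1110
Policy B (S + 64):
  M = 15
  L = 92
  N = 86
  S = -18 + 5·15 + 4·92 − 5·86 (+64 from intervention) = 59
  W = -50 − 5·86 + 6·59 = -126
W: 1110 − (-126) = 1236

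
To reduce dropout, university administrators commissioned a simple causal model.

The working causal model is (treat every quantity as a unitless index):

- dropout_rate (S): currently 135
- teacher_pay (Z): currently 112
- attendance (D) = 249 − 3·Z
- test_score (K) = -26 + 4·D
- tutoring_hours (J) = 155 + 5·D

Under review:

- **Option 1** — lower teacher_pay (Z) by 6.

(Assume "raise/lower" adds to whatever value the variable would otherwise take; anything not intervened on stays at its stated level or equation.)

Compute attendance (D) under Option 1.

-69

Option 1 (Z − 6):
  Z = 112 − 6 = 106
  D = 249 − 3·106 = -69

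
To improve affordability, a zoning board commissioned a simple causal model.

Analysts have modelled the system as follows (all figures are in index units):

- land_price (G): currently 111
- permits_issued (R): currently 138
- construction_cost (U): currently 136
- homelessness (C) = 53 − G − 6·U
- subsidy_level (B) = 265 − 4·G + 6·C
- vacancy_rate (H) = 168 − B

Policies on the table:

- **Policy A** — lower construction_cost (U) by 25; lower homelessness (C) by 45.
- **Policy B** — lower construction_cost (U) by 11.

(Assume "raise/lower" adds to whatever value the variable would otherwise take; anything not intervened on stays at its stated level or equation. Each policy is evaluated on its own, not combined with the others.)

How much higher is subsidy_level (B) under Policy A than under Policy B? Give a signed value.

234

Policy A (U − 25, C − 45):
  G = 111
  U = 136 − 25 = 111
  C = 53 − 111 − 6·111 (−45 from intervention) = -769
  B = 265 − 4·111 + 6·(-769) = -4793
Policy B (U − 11):
  G = 111
  U = 136 − 11 = 125
  C = 53 − 111 − 6·125 = -808
  B = 265 − 4·111 + 6·(-808) = -5027
B: -4793 − (-5027) = 234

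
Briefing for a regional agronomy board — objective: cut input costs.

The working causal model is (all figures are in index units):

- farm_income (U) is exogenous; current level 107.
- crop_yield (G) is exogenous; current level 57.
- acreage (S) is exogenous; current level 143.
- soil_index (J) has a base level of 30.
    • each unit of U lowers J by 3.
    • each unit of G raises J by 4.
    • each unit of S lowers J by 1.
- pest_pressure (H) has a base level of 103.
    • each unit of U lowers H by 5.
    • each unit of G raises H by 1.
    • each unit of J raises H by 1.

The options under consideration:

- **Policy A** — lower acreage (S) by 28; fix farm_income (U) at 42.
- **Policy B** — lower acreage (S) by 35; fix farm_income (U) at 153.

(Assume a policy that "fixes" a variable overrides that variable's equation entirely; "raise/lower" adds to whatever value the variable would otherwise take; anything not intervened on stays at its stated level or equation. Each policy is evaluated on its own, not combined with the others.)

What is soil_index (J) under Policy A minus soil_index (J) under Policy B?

326

Policy A (S − 28, U := 42):
  U = 42
  G = 57
  S = 143 − 28 = 115
  J = 30 − 3·42 + 4·57 − 115 = 17
Policy B (S − 35, U := 153):
  U = 153
  G = 57
  S = 143 − 35 = 108
  J = 30 − 3·153 + 4·57 − 108 = -309
J: 17 − (-309) = 326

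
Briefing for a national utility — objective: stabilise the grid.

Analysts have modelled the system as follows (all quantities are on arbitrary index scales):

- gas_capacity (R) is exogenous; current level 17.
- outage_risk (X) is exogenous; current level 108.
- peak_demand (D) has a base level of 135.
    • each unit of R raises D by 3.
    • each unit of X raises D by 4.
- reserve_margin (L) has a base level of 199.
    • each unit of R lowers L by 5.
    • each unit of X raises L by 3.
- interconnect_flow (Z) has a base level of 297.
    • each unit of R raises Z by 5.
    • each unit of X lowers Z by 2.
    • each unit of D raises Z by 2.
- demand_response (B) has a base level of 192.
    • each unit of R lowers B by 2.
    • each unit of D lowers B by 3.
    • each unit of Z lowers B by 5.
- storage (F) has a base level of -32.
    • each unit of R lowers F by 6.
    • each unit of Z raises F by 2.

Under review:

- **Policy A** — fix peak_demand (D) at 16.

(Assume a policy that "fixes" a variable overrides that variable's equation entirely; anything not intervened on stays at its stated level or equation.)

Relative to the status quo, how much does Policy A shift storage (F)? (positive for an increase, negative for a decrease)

Baseline:
  R = 17
  X = 108
  D = 135 + 3·17 + 4·108 = 618
  Z = 297 + 5·17 − 2·108 + 2·618 = 1402
  F = -32 − 6·17 + 2·1402 = 2670
Policy A (D := 16):
  R = 17
  X = 108
  D = 16
  Z = 297 + 5·17 − 2·108 + 2·16 = 198
  F = -32 − 6·17 + 2·198 = 262
Change in F: 262 − 2670 = -2408

-2408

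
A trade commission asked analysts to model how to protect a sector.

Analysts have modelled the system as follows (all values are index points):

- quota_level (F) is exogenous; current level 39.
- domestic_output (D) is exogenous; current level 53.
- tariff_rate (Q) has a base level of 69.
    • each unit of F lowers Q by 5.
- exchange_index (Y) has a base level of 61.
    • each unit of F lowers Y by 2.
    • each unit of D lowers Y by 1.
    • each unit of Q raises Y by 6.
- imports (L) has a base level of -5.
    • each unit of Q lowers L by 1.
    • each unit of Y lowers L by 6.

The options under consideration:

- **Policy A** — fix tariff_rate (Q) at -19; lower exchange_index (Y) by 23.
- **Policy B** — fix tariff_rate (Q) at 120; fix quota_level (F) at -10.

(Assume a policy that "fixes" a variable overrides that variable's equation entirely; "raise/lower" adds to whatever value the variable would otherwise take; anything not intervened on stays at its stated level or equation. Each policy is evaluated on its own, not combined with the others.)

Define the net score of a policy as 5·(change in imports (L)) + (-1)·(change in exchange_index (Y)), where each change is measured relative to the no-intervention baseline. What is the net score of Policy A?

Baseline:
  F = 39
  D = 53
  Q = 69 − 5·39 = -126
  Y = 61 − 2·39 − 53 + 6·(-126) = -826
  L = -5 − (-126) − 6·(-826) = 5077
Policy A (Q := -19, Y − 23):
  F = 39
  D = 53
  Q = -19
  Y = 61 − 2·39 − 53 + 6·(-19) (−23 from intervention) = -207
  L = -5 − (-19) − 6·(-207) = 1256
ΔL = 1256 − 5077 = -3821; ΔY = -207 − (-826) = 619
Score = 5·(-3821) + (-1)·619 = -19724

-19724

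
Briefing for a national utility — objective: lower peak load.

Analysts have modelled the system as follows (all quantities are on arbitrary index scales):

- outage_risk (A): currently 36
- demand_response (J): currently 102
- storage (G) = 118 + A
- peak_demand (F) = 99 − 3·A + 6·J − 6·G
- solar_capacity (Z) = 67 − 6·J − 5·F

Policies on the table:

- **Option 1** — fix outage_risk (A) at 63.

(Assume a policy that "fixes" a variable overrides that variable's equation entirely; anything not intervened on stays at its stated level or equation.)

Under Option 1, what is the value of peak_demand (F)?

Option 1 (A := 63):
  A = 63
  J = 102
  G = 118 + 63 = 181
  F = 99 − 3·63 + 6·102 − 6·181 = -564

-564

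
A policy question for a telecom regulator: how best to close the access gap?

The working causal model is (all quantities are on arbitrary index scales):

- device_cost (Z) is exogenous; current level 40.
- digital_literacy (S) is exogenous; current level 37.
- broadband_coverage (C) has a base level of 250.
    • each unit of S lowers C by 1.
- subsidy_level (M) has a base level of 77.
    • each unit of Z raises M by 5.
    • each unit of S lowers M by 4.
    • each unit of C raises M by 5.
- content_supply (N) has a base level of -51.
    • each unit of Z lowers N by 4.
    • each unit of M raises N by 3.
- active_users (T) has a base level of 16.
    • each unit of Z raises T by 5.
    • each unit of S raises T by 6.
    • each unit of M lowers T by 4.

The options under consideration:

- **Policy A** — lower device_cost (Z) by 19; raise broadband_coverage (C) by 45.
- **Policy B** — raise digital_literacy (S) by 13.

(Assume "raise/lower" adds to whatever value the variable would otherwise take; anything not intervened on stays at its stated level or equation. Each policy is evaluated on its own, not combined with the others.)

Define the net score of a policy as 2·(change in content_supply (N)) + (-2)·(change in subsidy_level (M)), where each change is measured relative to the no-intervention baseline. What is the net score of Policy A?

Baseline:
  Z = 40
  S = 37
  C = 250 − 37 = 213
  M = 77 + 5·40 − 4·37 + 5·213 = 1194
  N = -51 − 4·40 + 3·1194 = 3371
Policy A (Z − 19, C + 45):
  Z = 40 − 19 = 21
  S = 37
  C = 250 − 37 (+45 from intervention) = 258
  M = 77 + 5·21 − 4·37 + 5·258 = 1324
  N = -51 − 4·21 + 3·1324 = 3837
ΔN = 3837 − 3371 = 466; ΔM = 1324 − 1194 = 130
Score = 2·466 + (-2)·130 = 672

672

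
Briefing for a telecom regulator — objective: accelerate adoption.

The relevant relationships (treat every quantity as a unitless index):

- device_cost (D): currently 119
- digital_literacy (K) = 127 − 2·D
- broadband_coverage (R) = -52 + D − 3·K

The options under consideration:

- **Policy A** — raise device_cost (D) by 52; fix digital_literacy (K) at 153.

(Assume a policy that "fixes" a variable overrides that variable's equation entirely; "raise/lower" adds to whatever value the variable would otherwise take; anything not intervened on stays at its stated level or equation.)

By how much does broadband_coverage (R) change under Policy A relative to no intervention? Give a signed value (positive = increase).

-740

Baseline:
  D = 119
  K = 127 − 2·119 = -111
  R = -52 + 119 − 3·(-111) = 400
Policy A (D + 52, K := 153):
  D = 119 + 52 = 171
  K = 153
  R = -52 + 171 − 3·153 = -340
Change in R: -340 − 400 = -740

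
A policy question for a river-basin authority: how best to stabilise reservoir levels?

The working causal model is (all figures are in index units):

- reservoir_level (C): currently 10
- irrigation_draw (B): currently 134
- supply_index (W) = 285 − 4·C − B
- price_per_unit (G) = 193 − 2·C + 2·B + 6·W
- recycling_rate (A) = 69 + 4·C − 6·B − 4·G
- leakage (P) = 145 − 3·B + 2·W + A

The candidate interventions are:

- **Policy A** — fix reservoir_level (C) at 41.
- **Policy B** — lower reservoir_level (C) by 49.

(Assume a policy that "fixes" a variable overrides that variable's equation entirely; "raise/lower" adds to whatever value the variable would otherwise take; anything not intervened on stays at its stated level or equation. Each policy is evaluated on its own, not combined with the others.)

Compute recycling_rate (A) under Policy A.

Policy A (C := 41):
  C = 41
  B = 134
  W = 285 − 4·41 − 134 = -13
  G = 193 − 2·41 + 2·134 + 6·(-13) = 301
  A = 69 + 4·41 − 6·134 − 4·301 = -1775

-1775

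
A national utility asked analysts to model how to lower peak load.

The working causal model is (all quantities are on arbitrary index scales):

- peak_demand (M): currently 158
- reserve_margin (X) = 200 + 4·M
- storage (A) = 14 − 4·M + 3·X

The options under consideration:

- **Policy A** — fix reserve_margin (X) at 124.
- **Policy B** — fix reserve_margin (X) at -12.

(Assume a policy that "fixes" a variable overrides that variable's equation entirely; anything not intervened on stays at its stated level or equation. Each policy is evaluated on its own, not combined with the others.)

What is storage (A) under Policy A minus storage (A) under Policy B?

408

Policy A (X := 124):
  M = 158
  X = 124
  A = 14 − 4·158 + 3·124 = -246
Policy B (X := -12):
  M = 158
  X = -12
  A = 14 − 4·158 + 3·(-12) = -654
A: -246 − (-654) = 408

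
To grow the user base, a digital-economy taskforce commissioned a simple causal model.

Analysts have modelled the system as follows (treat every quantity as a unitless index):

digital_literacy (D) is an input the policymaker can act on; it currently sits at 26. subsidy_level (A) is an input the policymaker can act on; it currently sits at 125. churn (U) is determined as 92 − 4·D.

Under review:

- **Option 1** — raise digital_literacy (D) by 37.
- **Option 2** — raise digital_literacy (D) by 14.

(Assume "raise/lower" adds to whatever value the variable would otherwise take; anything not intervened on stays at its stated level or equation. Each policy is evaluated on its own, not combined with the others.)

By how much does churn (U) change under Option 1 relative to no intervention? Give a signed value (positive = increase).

-148

Baseline:
  D = 26
  U = 92 − 4·26 = -12
Option 1 (D + 37):
  D = 26 + 37 = 63
  U = 92 − 4·63 = -160
Change in U: -160 − (-12) = -148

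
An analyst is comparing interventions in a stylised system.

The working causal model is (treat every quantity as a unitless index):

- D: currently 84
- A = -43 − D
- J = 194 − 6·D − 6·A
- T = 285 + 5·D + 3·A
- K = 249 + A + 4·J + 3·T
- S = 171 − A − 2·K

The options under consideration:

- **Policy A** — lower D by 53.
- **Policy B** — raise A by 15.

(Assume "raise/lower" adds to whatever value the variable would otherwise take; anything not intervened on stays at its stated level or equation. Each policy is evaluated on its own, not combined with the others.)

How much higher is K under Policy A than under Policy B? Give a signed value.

Policy A (D − 53):
  D = 84 − 53 = 31
  A = -43 − 31 = -74
  J = 194 − 6·31 − 6·(-74) = 452
  T = 285 + 5·31 + 3·(-74) = 218
  K = 249 + (-74) + 4·452 + 3·218 = 2637
Policy B (A + 15):
  D = 84
  A = -43 − 84 (+15 from intervention) = -112
  J = 194 − 6·84 − 6·(-112) = 362
  T = 285 + 5·84 + 3·(-112) = 369
  K = 249 + (-112) + 4·362 + 3·369 = 2692
K: 2637 − 2692 = -55

-55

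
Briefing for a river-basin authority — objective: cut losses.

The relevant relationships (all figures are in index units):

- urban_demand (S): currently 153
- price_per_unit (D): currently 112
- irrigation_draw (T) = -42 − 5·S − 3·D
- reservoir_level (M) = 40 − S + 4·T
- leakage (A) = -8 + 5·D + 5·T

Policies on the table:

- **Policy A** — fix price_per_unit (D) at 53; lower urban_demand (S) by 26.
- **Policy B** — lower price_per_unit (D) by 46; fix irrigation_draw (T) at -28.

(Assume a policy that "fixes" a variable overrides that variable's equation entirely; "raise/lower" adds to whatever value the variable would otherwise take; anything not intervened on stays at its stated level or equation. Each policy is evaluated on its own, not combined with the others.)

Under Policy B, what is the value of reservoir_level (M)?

Policy B (D − 46, T := -28):
  S = 153
  D = 112 − 46 = 66
  T = -28
  M = 40 − 153 + 4·(-28) = -225

-225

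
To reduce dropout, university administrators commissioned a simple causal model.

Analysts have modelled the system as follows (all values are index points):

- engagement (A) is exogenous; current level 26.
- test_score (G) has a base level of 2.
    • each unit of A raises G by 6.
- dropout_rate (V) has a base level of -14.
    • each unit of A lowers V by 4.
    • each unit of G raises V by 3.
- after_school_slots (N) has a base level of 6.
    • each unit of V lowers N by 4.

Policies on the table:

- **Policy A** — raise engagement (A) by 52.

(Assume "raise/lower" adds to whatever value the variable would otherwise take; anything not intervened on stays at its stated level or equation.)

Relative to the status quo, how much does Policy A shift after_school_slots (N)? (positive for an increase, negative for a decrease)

-2912

Baseline:
  A = 26
  G = 2 + 6·26 = 158
  V = -14 − 4·26 + 3·158 = 356
  N = 6 − 4·356 = -1418
Policy A (A + 52):
  A = 26 + 52 = 78
  G = 2 + 6·78 = 470
  V = -14 − 4·78 + 3·470 = 1084
  N = 6 − 4·1084 = -4330
Change in N: -4330 − (-1418) = -2912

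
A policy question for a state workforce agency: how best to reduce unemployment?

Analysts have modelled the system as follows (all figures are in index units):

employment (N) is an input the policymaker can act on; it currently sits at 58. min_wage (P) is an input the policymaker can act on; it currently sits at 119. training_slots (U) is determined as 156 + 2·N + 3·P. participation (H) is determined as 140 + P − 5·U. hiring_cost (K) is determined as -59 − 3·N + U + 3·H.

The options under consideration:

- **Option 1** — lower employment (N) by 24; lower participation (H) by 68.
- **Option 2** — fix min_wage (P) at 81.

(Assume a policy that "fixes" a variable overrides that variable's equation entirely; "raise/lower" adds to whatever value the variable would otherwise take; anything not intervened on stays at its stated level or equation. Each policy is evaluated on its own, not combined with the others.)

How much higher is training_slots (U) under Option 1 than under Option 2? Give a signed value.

Option 1 (N − 24, H − 68):
  N = 58 − 24 = 34
  P = 119
  U = 156 + 2·34 + 3·119 = 581
Option 2 (P := 81):
  N = 58
  P = 81
  U = 156 + 2·58 + 3·81 = 515
U: 581 − 515 = 66

66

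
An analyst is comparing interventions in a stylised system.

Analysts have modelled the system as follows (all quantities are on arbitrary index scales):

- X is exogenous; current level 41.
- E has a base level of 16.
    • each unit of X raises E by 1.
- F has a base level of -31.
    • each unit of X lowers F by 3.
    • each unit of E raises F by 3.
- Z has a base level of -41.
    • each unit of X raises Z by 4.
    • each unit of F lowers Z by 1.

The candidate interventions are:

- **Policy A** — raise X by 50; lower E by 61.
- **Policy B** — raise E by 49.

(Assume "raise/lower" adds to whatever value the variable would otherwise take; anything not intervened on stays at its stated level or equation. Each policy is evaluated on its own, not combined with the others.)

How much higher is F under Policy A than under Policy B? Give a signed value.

Policy A (X + 50, E − 61):
  X = 41 + 50 = 91
  E = 16 + 91 (−61 from intervention) = 46
  F = -31 − 3·91 + 3·46 = -166
Policy B (E + 49):
  X = 41
  E = 16 + 41 (+49 from intervention) = 106
  F = -31 − 3·41 + 3·106 = 164
F: -166 − 164 = -330

-330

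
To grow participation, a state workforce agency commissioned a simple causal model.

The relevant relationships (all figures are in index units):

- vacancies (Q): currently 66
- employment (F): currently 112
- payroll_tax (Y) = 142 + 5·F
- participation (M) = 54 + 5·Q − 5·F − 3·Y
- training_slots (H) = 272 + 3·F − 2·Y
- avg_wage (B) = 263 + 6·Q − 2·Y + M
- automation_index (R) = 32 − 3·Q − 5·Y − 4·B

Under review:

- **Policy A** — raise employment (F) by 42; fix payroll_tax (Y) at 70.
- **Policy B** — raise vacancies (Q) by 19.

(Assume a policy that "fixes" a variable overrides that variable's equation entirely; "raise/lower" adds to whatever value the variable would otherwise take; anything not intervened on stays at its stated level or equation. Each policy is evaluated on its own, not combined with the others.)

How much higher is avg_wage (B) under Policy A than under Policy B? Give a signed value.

Policy A (F + 42, Y := 70):
  Q = 66
  F = 112 + 42 = 154
  Y = 70
  M = 54 + 5·66 − 5·154 − 3·70 = -596
  B = 263 + 6·66 − 2·70 + (-596) = -77
Policy B (Q + 19):
  Q = 66 + 19 = 85
  F = 112
  Y = 142 + 5·112 = 702
  M = 54 + 5·85 − 5·112 − 3·702 = -2187
  B = 263 + 6·85 − 2·702 + (-2187) = -2818
B: -77 − (-2818) = 2741

2741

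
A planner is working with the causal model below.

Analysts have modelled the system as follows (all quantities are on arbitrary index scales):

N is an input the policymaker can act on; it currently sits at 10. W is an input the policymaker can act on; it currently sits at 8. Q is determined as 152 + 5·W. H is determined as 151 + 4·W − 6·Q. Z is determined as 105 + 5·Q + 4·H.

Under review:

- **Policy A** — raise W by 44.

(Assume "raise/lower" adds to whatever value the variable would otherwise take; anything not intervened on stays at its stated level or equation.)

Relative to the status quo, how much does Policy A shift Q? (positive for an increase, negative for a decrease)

220

Baseline:
  W = 8
  Q = 152 + 5·8 = 192
Policy A (W + 44):
  W = 8 + 44 = 52
  Q = 152 + 5·52 = 412
Change in Q: 412 − 192 = 220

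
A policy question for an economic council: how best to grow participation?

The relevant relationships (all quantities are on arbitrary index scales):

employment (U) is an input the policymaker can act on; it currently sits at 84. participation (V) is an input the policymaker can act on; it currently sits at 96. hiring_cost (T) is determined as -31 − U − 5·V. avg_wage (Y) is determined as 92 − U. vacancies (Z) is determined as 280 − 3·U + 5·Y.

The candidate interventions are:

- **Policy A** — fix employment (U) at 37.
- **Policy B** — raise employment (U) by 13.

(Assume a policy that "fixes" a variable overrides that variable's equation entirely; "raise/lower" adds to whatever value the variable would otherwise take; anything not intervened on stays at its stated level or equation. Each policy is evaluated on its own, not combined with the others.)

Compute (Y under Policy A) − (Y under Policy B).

Policy A (U := 37):
  U = 37
  Y = 92 − 37 = 55
Policy B (U + 13):
  U = 84 + 13 = 97
  Y = 92 − 97 = -5
Y: 55 − (-5) = 60

60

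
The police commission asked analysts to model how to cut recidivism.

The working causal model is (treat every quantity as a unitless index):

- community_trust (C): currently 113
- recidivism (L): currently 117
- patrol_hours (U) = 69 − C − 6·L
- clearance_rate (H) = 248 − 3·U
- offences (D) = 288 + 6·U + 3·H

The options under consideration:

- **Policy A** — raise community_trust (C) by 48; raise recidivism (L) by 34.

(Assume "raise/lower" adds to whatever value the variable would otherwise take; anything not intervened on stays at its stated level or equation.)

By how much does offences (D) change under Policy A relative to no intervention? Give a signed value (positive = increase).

Baseline:
  C = 113
  L = 117
  U = 69 − 113 − 6·117 = -746
  H = 248 − 3·(-746) = 2486
  D = 288 + 6·(-746) + 3·2486 = 3270
Policy A (C + 48, L + 34):
  C = 113 + 48 = 161
  L = 117 + 34 = 151
  U = 69 − 161 − 6·151 = -998
  H = 248 − 3·(-998) = 3242
  D = 288 + 6·(-998) + 3·3242 = 4026
Change in D: 4026 − 3270 = 756

756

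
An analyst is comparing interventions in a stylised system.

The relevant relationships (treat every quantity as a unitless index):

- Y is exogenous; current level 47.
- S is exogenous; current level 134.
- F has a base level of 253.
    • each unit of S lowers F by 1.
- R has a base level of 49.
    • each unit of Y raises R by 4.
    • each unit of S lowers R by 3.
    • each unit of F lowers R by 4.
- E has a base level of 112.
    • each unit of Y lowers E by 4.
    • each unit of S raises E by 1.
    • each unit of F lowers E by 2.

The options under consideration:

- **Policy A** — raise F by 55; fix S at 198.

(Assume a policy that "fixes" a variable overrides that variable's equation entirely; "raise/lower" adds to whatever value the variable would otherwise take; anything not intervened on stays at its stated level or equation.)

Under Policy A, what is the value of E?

-98

Policy A (F + 55, S := 198):
  Y = 47
  S = 198
  F = 253 − 198 (+55 from intervention) = 110
  E = 112 − 4·47 + 198 − 2·110 = -98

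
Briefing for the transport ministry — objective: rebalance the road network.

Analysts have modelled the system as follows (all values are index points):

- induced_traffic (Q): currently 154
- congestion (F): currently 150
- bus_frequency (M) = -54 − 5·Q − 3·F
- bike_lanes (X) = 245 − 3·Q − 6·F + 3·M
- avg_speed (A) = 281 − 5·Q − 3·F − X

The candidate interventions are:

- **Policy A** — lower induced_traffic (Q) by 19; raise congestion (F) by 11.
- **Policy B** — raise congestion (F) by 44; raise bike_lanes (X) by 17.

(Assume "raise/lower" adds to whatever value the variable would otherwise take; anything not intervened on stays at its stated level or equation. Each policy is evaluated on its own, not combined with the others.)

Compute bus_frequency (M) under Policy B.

-1406

Policy B (F + 44, X + 17):
  Q = 154
  F = 150 + 44 = 194
  M = -54 − 5·154 − 3·194 = -1406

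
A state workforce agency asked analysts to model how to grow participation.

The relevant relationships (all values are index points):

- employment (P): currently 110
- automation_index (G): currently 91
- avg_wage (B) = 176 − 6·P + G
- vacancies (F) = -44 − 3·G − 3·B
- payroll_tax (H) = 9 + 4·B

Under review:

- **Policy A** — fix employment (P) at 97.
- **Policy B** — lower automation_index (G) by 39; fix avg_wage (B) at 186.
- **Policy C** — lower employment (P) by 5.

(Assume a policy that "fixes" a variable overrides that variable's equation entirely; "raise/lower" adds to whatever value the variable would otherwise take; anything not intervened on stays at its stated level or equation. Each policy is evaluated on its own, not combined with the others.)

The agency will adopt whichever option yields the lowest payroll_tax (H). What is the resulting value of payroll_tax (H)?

-1443

Policy A (P := 97):
  P = 97
  G = 91
  B = 176 − 6·97 + 91 = -315
  H = 9 + 4·(-315) = -1251
Policy B (G − 39, B := 186):
  P = 110
  G = 91 − 39 = 52
  B = 186
  H = 9 + 4·186 = 753
Policy C (P − 5):
  P = 110 − 5 = 105
  G = 91
  B = 176 − 6·105 + 91 = -363
  H = 9 + 4·(-363) = -1443
Comparing — Policy A: H=-1251, Policy B: H=753, Policy C: H=-1443. Lowest is -1443 (Policy C).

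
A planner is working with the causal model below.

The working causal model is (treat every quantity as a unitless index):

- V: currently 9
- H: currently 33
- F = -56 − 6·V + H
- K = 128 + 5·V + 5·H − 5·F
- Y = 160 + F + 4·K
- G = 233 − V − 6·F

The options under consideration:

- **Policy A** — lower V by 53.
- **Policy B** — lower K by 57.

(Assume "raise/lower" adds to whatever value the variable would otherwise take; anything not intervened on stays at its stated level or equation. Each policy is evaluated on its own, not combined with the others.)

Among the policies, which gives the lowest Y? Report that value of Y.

Policy A (V − 53):
  V = 9 − 53 = -44
  H = 33
  F = -56 − 6·(-44) + 33 = 241
  K = 128 + 5·(-44) + 5·33 − 5·241 = -1132
  Y = 160 + 241 + 4·(-1132) = -4127
Policy B (K − 57):
  V = 9
  H = 33
  F = -56 − 6·9 + 33 = -77
  K = 128 + 5·9 + 5·33 − 5·(-77) (−57 from intervention) = 666
  Y = 160 + (-77) + 4·666 = 2747
Comparing — Policy A: Y=-4127, Policy B: Y=2747. Lowest is -4127 (Policy A).

-4127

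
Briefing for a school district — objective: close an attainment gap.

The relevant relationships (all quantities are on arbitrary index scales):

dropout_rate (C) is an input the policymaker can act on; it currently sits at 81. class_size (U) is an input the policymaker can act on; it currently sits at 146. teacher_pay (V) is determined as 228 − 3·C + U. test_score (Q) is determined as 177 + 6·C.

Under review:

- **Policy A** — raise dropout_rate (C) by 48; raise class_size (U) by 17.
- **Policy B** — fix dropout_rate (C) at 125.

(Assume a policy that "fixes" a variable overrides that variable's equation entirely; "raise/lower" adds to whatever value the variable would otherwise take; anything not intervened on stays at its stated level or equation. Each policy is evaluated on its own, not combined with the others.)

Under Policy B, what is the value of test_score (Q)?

927

Policy B (C := 125):
  C = 125
  Q = 177 + 6·125 = 927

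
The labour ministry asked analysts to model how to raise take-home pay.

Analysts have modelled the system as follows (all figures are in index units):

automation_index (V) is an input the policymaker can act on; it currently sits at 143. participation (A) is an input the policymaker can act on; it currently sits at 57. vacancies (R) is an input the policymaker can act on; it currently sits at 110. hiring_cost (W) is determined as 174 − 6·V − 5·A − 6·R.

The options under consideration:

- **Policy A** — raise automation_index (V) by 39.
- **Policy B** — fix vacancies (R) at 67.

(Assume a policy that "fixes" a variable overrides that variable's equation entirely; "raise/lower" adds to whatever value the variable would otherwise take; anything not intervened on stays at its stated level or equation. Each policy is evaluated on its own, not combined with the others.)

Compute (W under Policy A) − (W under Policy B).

-492

Policy A (V + 39):
  V = 143 + 39 = 182
  A = 57
  R = 110
  W = 174 − 6·182 − 5·57 − 6·110 = -1863
Policy B (R := 67):
  V = 143
  A = 57
  R = 67
  W = 174 − 6·143 − 5·57 − 6·67 = -1371
W: -1863 − (-1371) = -492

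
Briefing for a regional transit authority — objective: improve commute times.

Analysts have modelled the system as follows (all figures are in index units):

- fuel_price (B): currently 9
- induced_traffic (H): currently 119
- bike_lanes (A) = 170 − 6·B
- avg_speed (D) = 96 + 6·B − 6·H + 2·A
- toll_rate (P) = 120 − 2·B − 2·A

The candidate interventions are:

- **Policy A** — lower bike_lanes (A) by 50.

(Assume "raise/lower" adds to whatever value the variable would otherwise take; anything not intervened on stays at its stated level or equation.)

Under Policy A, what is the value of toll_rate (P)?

Policy A (A − 50):
  B = 9
  A = 170 − 6·9 (−50 from intervention) = 66
  P = 120 − 2·9 − 2·66 = -30

-30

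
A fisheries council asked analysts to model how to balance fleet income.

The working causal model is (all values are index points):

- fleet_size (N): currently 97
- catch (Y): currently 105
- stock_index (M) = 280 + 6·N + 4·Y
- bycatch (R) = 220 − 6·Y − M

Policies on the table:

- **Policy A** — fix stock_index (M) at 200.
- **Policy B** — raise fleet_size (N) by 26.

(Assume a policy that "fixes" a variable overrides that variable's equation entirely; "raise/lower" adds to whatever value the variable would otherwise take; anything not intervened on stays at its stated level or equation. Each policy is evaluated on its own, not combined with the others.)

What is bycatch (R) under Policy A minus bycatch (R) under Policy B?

1238

Policy A (M := 200):
  N = 97
  Y = 105
  M = 200
  R = 220 − 6·105 − 200 = -610
Policy B (N + 26):
  N = 97 + 26 = 123
  Y = 105
  M = 280 + 6·123 + 4·105 = 1438
  R = 220 − 6·105 − 1438 = -1848
R: -610 − (-1848) = 1238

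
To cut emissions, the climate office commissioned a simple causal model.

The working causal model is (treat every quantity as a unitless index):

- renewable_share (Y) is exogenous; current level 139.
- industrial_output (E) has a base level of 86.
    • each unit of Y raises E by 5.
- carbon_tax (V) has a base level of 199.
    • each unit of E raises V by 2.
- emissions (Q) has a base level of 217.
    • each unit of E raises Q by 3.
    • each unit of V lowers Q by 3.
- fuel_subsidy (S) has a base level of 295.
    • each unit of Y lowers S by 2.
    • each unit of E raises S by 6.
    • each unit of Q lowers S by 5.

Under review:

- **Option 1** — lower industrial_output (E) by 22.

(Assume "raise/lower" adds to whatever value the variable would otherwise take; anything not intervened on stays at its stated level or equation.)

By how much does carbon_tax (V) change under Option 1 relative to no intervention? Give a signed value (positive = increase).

Baseline:
  Y = 139
  E = 86 + 5·139 = 781
  V = 199 + 2·781 = 1761
Option 1 (E − 22):
  Y = 139
  E = 86 + 5·139 (−22 from intervention) = 759
  V = 199 + 2·759 = 1717
Change in V: 1717 − 1761 = -44

-44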